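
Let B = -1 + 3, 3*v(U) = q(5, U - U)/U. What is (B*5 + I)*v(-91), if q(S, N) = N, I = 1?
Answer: 0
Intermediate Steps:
v(U) = 0 (v(U) = ((U - U)/U)/3 = (0/U)/3 = (⅓)*0 = 0)
B = 2
(B*5 + I)*v(-91) = (2*5 + 1)*0 = (10 + 1)*0 = 11*0 = 0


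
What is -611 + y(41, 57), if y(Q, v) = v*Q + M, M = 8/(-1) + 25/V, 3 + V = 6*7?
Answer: 67027/39 ≈ 1718.6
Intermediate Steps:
V = 39 (V = -3 + 6*7 = -3 + 42 = 39)
M = -287/39 (M = 8/(-1) + 25/39 = 8*(-1) + 25*(1/39) = -8 + 25/39 = -287/39 ≈ -7.3590)
y(Q, v) = -287/39 + Q*v (y(Q, v) = v*Q - 287/39 = Q*v - 287/39 = -287/39 + Q*v)
-611 + y(41, 57) = -611 + (-287/39 + 41*57) = -611 + (-287/39 + 2337) = -611 + 90856/39 = 67027/39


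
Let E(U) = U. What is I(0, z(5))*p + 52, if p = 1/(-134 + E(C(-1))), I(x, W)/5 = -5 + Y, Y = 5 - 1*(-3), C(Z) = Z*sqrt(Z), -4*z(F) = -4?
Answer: 931754/17957 + 15*I/17957 ≈ 51.888 + 0.00083533*I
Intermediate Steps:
z(F) = 1 (z(F) = -1/4*(-4) = 1)
C(Z) = Z**(3/2)
Y = 8 (Y = 5 + 3 = 8)
I(x, W) = 15 (I(x, W) = 5*(-5 + 8) = 5*3 = 15)
p = (-134 + I)/17957 (p = 1/(-134 + (-1)**(3/2)) = 1/(-134 - I) = (-134 + I)/17957 ≈ -0.0074623 + 5.5689e-5*I)
I(0, z(5))*p + 52 = 15*(-134/17957 + I/17957) + 52 = (-2010/17957 + 15*I/17957) + 52 = 931754/17957 + 15*I/17957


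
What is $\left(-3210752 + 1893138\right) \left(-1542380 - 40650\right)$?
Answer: $2085822490420$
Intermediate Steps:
$\left(-3210752 + 1893138\right) \left(-1542380 - 40650\right) = \left(-1317614\right) \left(-1583030\right) = 2085822490420$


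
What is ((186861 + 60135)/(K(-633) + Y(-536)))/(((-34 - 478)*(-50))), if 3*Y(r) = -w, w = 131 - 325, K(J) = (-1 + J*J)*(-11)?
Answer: -185247/84624064000 ≈ -2.1891e-6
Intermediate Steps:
K(J) = 11 - 11*J² (K(J) = (-1 + J²)*(-11) = 11 - 11*J²)
w = -194
Y(r) = 194/3 (Y(r) = (-1*(-194))/3 = (⅓)*194 = 194/3)
((186861 + 60135)/(K(-633) + Y(-536)))/(((-34 - 478)*(-50))) = ((186861 + 60135)/((11 - 11*(-633)²) + 194/3))/(((-34 - 478)*(-50))) = (246996/((11 - 11*400689) + 194/3))/((-512*(-50))) = (246996/((11 - 4407579) + 194/3))/25600 = (246996/(-4407568 + 194/3))*(1/25600) = (246996/(-13222510/3))*(1/25600) = (246996*(-3/13222510))*(1/25600) = -370494/6611255*1/25600 = -185247/84624064000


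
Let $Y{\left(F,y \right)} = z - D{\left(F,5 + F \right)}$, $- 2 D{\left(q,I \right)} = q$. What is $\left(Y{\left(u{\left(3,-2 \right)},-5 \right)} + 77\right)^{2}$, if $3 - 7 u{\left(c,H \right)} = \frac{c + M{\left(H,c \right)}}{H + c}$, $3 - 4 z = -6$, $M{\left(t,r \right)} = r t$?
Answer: $\frac{4977361}{784} \approx 6348.7$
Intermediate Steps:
$D{\left(q,I \right)} = - \frac{q}{2}$
$z = \frac{9}{4}$ ($z = \frac{3}{4} - - \frac{3}{2} = \frac{3}{4} + \frac{3}{2} = \frac{9}{4} \approx 2.25$)
$u{\left(c,H \right)} = \frac{3}{7} - \frac{c + H c}{7 \left(H + c\right)}$ ($u{\left(c,H \right)} = \frac{3}{7} - \frac{\left(c + c H\right) \frac{1}{H + c}}{7} = \frac{3}{7} - \frac{\left(c + H c\right) \frac{1}{H + c}}{7} = \frac{3}{7} - \frac{\frac{1}{H + c} \left(c + H c\right)}{7} = \frac{3}{7} - \frac{c + H c}{7 \left(H + c\right)}$)
$Y{\left(F,y \right)} = \frac{9}{4} + \frac{F}{2}$ ($Y{\left(F,y \right)} = \frac{9}{4} - - \frac{F}{2} = \frac{9}{4} + \frac{F}{2}$)
$\left(Y{\left(u{\left(3,-2 \right)},-5 \right)} + 77\right)^{2} = \left(\left(\frac{9}{4} + \frac{\frac{1}{7} \frac{1}{-2 + 3} \left(2 \cdot 3 + 3 \left(-2\right) - \left(-2\right) 3\right)}{2}\right) + 77\right)^{2} = \left(\left(\frac{9}{4} + \frac{\frac{1}{7} \cdot 1^{-1} \left(6 - 6 + 6\right)}{2}\right) + 77\right)^{2} = \left(\left(\frac{9}{4} + \frac{\frac{1}{7} \cdot 1 \cdot 6}{2}\right) + 77\right)^{2} = \left(\left(\frac{9}{4} + \frac{1}{2} \cdot \frac{6}{7}\right) + 77\right)^{2} = \left(\left(\frac{9}{4} + \frac{3}{7}\right) + 77\right)^{2} = \left(\frac{75}{28} + 77\right)^{2} = \left(\frac{2231}{28}\right)^{2} = \frac{4977361}{784}$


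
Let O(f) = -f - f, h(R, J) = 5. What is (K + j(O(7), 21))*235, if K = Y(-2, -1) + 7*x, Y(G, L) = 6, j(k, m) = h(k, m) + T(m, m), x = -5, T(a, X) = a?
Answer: -705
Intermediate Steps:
O(f) = -2*f
j(k, m) = 5 + m
K = -29 (K = 6 + 7*(-5) = 6 - 35 = -29)
(K + j(O(7), 21))*235 = (-29 + (5 + 21))*235 = (-29 + 26)*235 = -3*235 = -705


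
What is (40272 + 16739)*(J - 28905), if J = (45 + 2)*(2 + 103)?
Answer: -1366553670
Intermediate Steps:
J = 4935 (J = 47*105 = 4935)
(40272 + 16739)*(J - 28905) = (40272 + 16739)*(4935 - 28905) = 57011*(-23970) = -1366553670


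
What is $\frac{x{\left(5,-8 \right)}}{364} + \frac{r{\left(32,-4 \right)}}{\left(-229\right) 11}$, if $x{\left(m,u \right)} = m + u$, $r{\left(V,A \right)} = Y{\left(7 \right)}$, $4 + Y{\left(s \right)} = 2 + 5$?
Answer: $- \frac{8649}{916916} \approx -0.0094327$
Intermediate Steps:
$Y{\left(s \right)} = 3$ ($Y{\left(s \right)} = -4 + \left(2 + 5\right) = -4 + 7 = 3$)
$r{\left(V,A \right)} = 3$
$\frac{x{\left(5,-8 \right)}}{364} + \frac{r{\left(32,-4 \right)}}{\left(-229\right) 11} = \frac{5 - 8}{364} + \frac{3}{\left(-229\right) 11} = \left(-3\right) \frac{1}{364} + \frac{3}{-2519} = - \frac{3}{364} + 3 \left(- \frac{1}{2519}\right) = - \frac{3}{364} - \frac{3}{2519} = - \frac{8649}{916916}$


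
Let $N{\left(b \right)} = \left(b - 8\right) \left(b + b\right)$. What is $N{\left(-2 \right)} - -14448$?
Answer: $14488$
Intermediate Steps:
$N{\left(b \right)} = 2 b \left(-8 + b\right)$ ($N{\left(b \right)} = \left(-8 + b\right) 2 b = 2 b \left(-8 + b\right)$)
$N{\left(-2 \right)} - -14448 = 2 \left(-2\right) \left(-8 - 2\right) - -14448 = 2 \left(-2\right) \left(-10\right) + 14448 = 40 + 14448 = 14488$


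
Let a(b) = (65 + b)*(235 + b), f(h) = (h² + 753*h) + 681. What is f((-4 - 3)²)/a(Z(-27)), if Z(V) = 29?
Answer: 39979/24816 ≈ 1.6110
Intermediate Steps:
f(h) = 681 + h² + 753*h
f((-4 - 3)²)/a(Z(-27)) = (681 + ((-4 - 3)²)² + 753*(-4 - 3)²)/(15275 + 29² + 300*29) = (681 + ((-7)²)² + 753*(-7)²)/(15275 + 841 + 8700) = (681 + 49² + 753*49)/24816 = (681 + 2401 + 36897)*(1/24816) = 39979*(1/24816) = 39979/24816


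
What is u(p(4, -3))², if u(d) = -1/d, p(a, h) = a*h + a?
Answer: 1/64 ≈ 0.015625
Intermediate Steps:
p(a, h) = a + a*h
u(p(4, -3))² = (-1/(4*(1 - 3)))² = (-1/(4*(-2)))² = (-1/(-8))² = (-1*(-⅛))² = (⅛)² = 1/64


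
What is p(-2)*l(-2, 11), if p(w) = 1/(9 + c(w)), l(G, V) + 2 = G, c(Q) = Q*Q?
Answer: -4/13 ≈ -0.30769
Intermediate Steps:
c(Q) = Q**2
l(G, V) = -2 + G
p(w) = 1/(9 + w**2)
p(-2)*l(-2, 11) = (-2 - 2)/(9 + (-2)**2) = -4/(9 + 4) = -4/13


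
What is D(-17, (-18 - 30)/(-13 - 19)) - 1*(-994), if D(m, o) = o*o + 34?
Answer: 4121/4 ≈ 1030.3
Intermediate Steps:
D(m, o) = 34 + o² (D(m, o) = o² + 34 = 34 + o²)
D(-17, (-18 - 30)/(-13 - 19)) - 1*(-994) = (34 + ((-18 - 30)/(-13 - 19))²) - 1*(-994) = (34 + (-48/(-32))²) + 994 = (34 + (-48*(-1/32))²) + 994 = (34 + (3/2)²) + 994 = (34 + 9/4) + 994 = 145/4 + 994 = 4121/4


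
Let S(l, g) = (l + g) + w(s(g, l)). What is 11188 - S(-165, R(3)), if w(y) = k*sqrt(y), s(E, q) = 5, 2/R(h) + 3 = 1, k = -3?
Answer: 11354 + 3*sqrt(5) ≈ 11361.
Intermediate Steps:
R(h) = -1 (R(h) = 2/(-3 + 1) = 2/(-2) = 2*(-1/2) = -1)
w(y) = -3*sqrt(y)
S(l, g) = g + l - 3*sqrt(5) (S(l, g) = (l + g) - 3*sqrt(5) = (g + l) - 3*sqrt(5) = g + l - 3*sqrt(5))
11188 - S(-165, R(3)) = 11188 - (-1 - 165 - 3*sqrt(5)) = 11188 - (-166 - 3*sqrt(5)) = 11188 + (166 + 3*sqrt(5)) = 11354 + 3*sqrt(5)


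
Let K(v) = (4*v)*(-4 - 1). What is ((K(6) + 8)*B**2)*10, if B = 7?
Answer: -54880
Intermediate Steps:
K(v) = -20*v (K(v) = (4*v)*(-5) = -20*v)
((K(6) + 8)*B**2)*10 = ((-20*6 + 8)*7**2)*10 = ((-120 + 8)*49)*10 = -112*49*10 = -5488*10 = -54880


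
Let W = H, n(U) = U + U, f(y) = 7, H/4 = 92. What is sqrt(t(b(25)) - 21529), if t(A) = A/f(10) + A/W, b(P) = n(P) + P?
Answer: I*sqrt(8924323219)/644 ≈ 146.69*I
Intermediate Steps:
H = 368 (H = 4*92 = 368)
n(U) = 2*U
W = 368
b(P) = 3*P (b(P) = 2*P + P = 3*P)
t(A) = 375*A/2576 (t(A) = A/7 + A/368 = 375*A/2576)
sqrt(t(b(25)) - 21529) = sqrt(375*(3*25)/2576 - 21529) = sqrt((375/2576)*75 - 21529) = sqrt(28125/2576 - 21529) = sqrt(-55430579/2576) = I*sqrt(8924323219)/644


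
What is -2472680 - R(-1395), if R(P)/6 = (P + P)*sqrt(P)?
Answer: -2472680 + 50220*I*sqrt(155) ≈ -2.4727e+6 + 6.2523e+5*I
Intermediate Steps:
R(P) = 12*P**(3/2) (R(P) = 6*((P + P)*sqrt(P)) = 6*((2*P)*sqrt(P)) = 6*(2*P**(3/2)) = 12*P**(3/2))
-2472680 - R(-1395) = -2472680 - 12*(-1395)**(3/2) = -2472680 - 12*(-4185*I*sqrt(155)) = -2472680 - (-50220)*I*sqrt(155) = -2472680 + 50220*I*sqrt(155)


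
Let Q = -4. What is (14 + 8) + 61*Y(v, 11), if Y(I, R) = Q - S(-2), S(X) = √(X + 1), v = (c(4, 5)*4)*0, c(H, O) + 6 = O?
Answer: -222 - 61*I ≈ -222.0 - 61.0*I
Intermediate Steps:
c(H, O) = -6 + O
v = 0 (v = ((-6 + 5)*4)*0 = -1*4*0 = -4*0 = 0)
S(X) = √(1 + X)
Y(I, R) = -4 - I (Y(I, R) = -4 - √(1 - 2) = -4 - √(-1) = -4 - I)
(14 + 8) + 61*Y(v, 11) = (14 + 8) + 61*(-4 - I) = 22 + (-244 - 61*I) = -222 - 61*I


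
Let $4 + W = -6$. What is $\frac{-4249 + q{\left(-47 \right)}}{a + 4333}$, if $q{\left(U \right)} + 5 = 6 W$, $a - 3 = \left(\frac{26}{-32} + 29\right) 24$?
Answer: $- \frac{8628}{10025} \approx -0.86065$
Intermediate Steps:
$W = -10$ ($W = -4 - 6 = -10$)
$a = \frac{1359}{2}$ ($a = 3 + \left(\frac{26}{-32} + 29\right) 24 = 3 + \left(26 \left(- \frac{1}{32}\right) + 29\right) 24 = 3 + \left(- \frac{13}{16} + 29\right) 24 = 3 + \frac{451}{16} \cdot 24 = 3 + \frac{1353}{2} = \frac{1359}{2} \approx 679.5$)
$q{\left(U \right)} = -65$ ($q{\left(U \right)} = -5 + 6 \left(-10\right) = -5 - 60 = -65$)
$\frac{-4249 + q{\left(-47 \right)}}{a + 4333} = \frac{-4249 - 65}{\frac{1359}{2} + 4333} = - \frac{4314}{\frac{10025}{2}} = \left(-4314\right) \frac{2}{10025} = - \frac{8628}{10025}$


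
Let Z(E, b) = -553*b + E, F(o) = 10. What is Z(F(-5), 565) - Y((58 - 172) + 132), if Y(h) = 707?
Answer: -313142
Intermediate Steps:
Z(E, b) = E - 553*b
Z(F(-5), 565) - Y((58 - 172) + 132) = (10 - 553*565) - 1*707 = (10 - 312445) - 707 = -312435 - 707 = -313142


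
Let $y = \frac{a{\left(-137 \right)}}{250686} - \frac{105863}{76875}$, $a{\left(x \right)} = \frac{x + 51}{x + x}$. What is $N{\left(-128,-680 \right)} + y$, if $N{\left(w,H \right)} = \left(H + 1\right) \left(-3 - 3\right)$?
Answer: $\frac{3584171012980553}{880064538750} \approx 4072.6$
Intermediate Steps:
$a{\left(x \right)} = \frac{51 + x}{2 x}$
$N{\left(w,H \right)} = -6 - 6 H$ ($N{\left(w,H \right)} = \left(1 + H\right) \left(-3 - 3\right) = \left(1 + H\right) \left(-6\right) = -6 - 6 H$)
$y = - \frac{1211917886947}{880064538750}$ ($y = \frac{\frac{1}{2} \frac{1}{-137} \left(51 - 137\right)}{250686} - \frac{105863}{76875} = \frac{1}{2} \left(- \frac{1}{137}\right) \left(-86\right) \frac{1}{250686} - \frac{105863}{76875} = \frac{43}{137} \cdot \frac{1}{250686} - \frac{105863}{76875} = \frac{43}{34343982} - \frac{105863}{76875} = - \frac{1211917886947}{880064538750} \approx -1.3771$)
$N{\left(-128,-680 \right)} + y = \left(-6 - -4080\right) - \frac{1211917886947}{880064538750} = \left(-6 + 4080\right) - \frac{1211917886947}{880064538750} = 4074 - \frac{1211917886947}{880064538750} = \frac{3584171012980553}{880064538750}$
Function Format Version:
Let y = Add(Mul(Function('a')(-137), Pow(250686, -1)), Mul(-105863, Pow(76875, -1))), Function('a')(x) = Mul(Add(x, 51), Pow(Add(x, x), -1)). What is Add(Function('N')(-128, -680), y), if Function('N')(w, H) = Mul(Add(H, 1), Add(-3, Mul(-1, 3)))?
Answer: Rational(3584171012980553, 880064538750) ≈ 4072.6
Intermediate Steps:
Function('a')(x) = Mul(Rational(1, 2), Pow(x, -1), Add(51, x)) (Function('a')(x) = Mul(Add(51, x), Pow(Mul(2, x), -1)) = Mul(Add(51, x), Mul(Rational(1, 2), Pow(x, -1))) = Mul(Rational(1, 2), Pow(x, -1), Add(51, x)))
Function('N')(w, H) = Add(-6, Mul(-6, H)) (Function('N')(w, H) = Mul(Add(1, H), Add(-3, -3)) = Mul(Add(1, H), -6) = Add(-6, Mul(-6, H)))
y = Rational(-1211917886947, 880064538750) (y = Add(Mul(Mul(Rational(1, 2), Pow(-137, -1), Add(51, -137)), Pow(250686, -1)), Mul(-105863, Pow(76875, -1))) = Add(Mul(Mul(Rational(1, 2), Rational(-1, 137), -86), Rational(1, 250686)), Mul(-105863, Rational(1, 76875))) = Add(Mul(Rational(43, 137), Rational(1, 250686)), Rational(-105863, 76875)) = Add(Rational(43, 34343982), Rational(-105863, 76875)) = Rational(-1211917886947, 880064538750) ≈ -1.3771)
Add(Function('N')(-128, -680), y) = Add(Add(-6, Mul(-6, -680)), Rational(-1211917886947, 880064538750)) = Add(Add(-6, 4080), Rational(-1211917886947, 880064538750)) = Add(4074, Rational(-1211917886947, 880064538750)) = Rational(3584171012980553, 880064538750)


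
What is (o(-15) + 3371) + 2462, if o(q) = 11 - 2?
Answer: 5842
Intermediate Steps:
o(q) = 9
(o(-15) + 3371) + 2462 = (9 + 3371) + 2462 = 3380 + 2462 = 5842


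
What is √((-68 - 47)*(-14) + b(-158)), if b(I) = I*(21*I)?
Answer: √525854 ≈ 725.16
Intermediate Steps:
b(I) = 21*I²
√((-68 - 47)*(-14) + b(-158)) = √((-68 - 47)*(-14) + 21*(-158)²) = √(-115*(-14) + 21*24964) = √(1610 + 524244) = √525854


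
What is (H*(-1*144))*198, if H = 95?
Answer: -2708640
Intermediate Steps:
(H*(-1*144))*198 = (95*(-1*144))*198 = (95*(-144))*198 = -13680*198 = -2708640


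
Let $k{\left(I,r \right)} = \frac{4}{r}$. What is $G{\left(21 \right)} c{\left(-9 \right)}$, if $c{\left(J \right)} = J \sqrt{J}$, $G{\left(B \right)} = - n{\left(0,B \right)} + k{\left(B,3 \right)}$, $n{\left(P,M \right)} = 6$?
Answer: $126 i \approx 126.0 i$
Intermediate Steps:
$G{\left(B \right)} = - \frac{14}{3}$ ($G{\left(B \right)} = \left(-1\right) 6 + \frac{4}{3} = -6 + 4 \cdot \frac{1}{3} = -6 + \frac{4}{3} = - \frac{14}{3}$)
$c{\left(J \right)} = J^{\frac{3}{2}}$
$G{\left(21 \right)} c{\left(-9 \right)} = - \frac{14 \left(-9\right)^{\frac{3}{2}}}{3} = - \frac{14 \left(- 27 i\right)}{3} = 126 i$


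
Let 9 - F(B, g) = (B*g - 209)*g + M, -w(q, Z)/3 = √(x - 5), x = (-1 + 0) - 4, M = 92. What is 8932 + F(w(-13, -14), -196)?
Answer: -32115 + 115248*I*√10 ≈ -32115.0 + 3.6445e+5*I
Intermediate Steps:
x = -5 (x = -1 - 4 = -5)
w(q, Z) = -3*I*√10 (w(q, Z) = -3*√(-5 - 5) = -3*I*√10)
F(B, g) = -83 - g*(-209 + B*g) (F(B, g) = 9 - ((B*g - 209)*g + 92) = 9 - ((-209 + B*g)*g + 92) = 9 - (g*(-209 + B*g) + 92) = 9 - (92 + g*(-209 + B*g)) = 9 + (-92 - g*(-209 + B*g)) = -83 - g*(-209 + B*g))
8932 + F(w(-13, -14), -196) = 8932 + (-83 + 209*(-196) - 1*(-3*I*√10)*(-196)²) = 8932 + (-83 - 40964 - 1*(-3*I*√10)*38416) = 8932 + (-83 - 40964 + 115248*I*√10) = 8932 + (-41047 + 115248*I*√10) = -32115 + 115248*I*√10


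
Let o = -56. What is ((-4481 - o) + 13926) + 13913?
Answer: 23414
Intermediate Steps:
((-4481 - o) + 13926) + 13913 = ((-4481 - 1*(-56)) + 13926) + 13913 = ((-4481 + 56) + 13926) + 13913 = (-4425 + 13926) + 13913 = 9501 + 13913 = 23414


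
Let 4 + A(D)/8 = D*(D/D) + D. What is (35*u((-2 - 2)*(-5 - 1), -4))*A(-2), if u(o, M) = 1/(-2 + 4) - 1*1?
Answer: 1120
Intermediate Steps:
u(o, M) = -½ (u(o, M) = 1/2 - 1 = ½ - 1 = -½)
A(D) = -32 + 16*D (A(D) = -32 + 8*(D*(D/D) + D) = -32 + 8*(D*1 + D) = -32 + 8*(D + D) = -32 + 8*(2*D) = -32 + 16*D)
(35*u((-2 - 2)*(-5 - 1), -4))*A(-2) = (35*(-½))*(-32 + 16*(-2)) = -35*(-32 - 32)/2 = -35/2*(-64) = 1120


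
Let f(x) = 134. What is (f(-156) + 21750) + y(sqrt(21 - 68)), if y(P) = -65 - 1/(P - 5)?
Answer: 1570973/72 + I*sqrt(47)/72 ≈ 21819.0 + 0.095217*I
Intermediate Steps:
y(P) = -65 - 1/(-5 + P)
(f(-156) + 21750) + y(sqrt(21 - 68)) = (134 + 21750) + (324 - 65*sqrt(21 - 68))/(-5 + sqrt(21 - 68)) = 21884 + (324 - 65*I*sqrt(47))/(-5 + sqrt(-47)) = 21884 + (324 - 65*I*sqrt(47))/(-5 + I*sqrt(47))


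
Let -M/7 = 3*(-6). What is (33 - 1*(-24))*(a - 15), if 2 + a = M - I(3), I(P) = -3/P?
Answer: 6270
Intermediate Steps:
M = 126 (M = -21*(-6) = -7*(-18) = 126)
a = 125 (a = -2 + (126 - (-3)/3) = -2 + (126 - 1*(-1)) = -2 + (126 + 1) = -2 + 127 = 125)
(33 - 1*(-24))*(a - 15) = (33 - 1*(-24))*(125 - 15) = (33 + 24)*110 = 57*110 = 6270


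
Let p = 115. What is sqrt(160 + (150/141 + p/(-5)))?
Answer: 3*sqrt(33887)/47 ≈ 11.750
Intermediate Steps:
sqrt(160 + (150/141 + p/(-5))) = sqrt(160 + (150/141 + 115/(-5))) = sqrt(160 + (150*(1/141) + 115*(-1/5))) = sqrt(160 + (50/47 - 23)) = sqrt(160 - 1031/47) = sqrt(6489/47) = 3*sqrt(33887)/47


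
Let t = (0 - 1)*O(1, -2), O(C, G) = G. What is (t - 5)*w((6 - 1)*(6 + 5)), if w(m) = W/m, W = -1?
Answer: 3/55 ≈ 0.054545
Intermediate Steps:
t = 2 (t = (0 - 1)*(-2) = -1*(-2) = 2)
w(m) = -1/m
(t - 5)*w((6 - 1)*(6 + 5)) = (2 - 5)*(-1/((6 - 1)*(6 + 5))) = -(-3)/(5*11) = -(-3)/55 = -3*(-1/55) = 3/55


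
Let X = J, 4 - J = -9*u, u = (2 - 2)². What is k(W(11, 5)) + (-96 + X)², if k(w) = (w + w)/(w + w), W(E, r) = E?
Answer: 8465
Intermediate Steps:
u = 0 (u = 0² = 0)
k(w) = 1 (k(w) = (2*w)/((2*w)) = (2*w)*(1/(2*w)) = 1)
J = 4 (J = 4 - (-9)*0 = 4 - 1*0 = 4 + 0 = 4)
X = 4
k(W(11, 5)) + (-96 + X)² = 1 + (-96 + 4)² = 1 + (-92)² = 1 + 8464 = 8465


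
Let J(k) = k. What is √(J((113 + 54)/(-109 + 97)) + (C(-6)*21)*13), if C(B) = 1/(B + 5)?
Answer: I*√10329/6 ≈ 16.939*I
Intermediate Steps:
C(B) = 1/(5 + B)
√(J((113 + 54)/(-109 + 97)) + (C(-6)*21)*13) = √((113 + 54)/(-109 + 97) + (21/(5 - 6))*13) = √(167/(-12) + (21/(-1))*13) = √(167*(-1/12) - 1*21*13) = √(-167/12 - 21*13) = √(-167/12 - 273) = √(-3443/12) = I*√10329/6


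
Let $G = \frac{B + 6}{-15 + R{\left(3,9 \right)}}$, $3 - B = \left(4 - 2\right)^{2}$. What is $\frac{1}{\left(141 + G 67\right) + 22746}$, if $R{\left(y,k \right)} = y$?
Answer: $\frac{12}{274309} \approx 4.3746 \cdot 10^{-5}$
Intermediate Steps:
$B = -1$ ($B = 3 - \left(4 - 2\right)^{2} = 3 - 2^{2} = 3 - 4 = -1$)
$G = - \frac{5}{12}$ ($G = \frac{-1 + 6}{-15 + 3} = \frac{5}{-12} = 5 \left(- \frac{1}{12}\right) = - \frac{5}{12} \approx -0.41667$)
$\frac{1}{\left(141 + G 67\right) + 22746} = \frac{1}{\left(141 - \frac{335}{12}\right) + 22746} = \frac{1}{\frac{1357}{12} + 22746} = \frac{1}{\frac{274309}{12}} = \frac{12}{274309}$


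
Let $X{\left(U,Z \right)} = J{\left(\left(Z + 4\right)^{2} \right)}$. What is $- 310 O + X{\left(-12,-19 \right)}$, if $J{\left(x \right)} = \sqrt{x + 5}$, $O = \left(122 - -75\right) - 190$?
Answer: $-2170 + \sqrt{230} \approx -2154.8$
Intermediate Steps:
$O = 7$ ($O = \left(122 + 75\right) - 190 = 197 - 190 = 7$)
$J{\left(x \right)} = \sqrt{5 + x}$
$X{\left(U,Z \right)} = \sqrt{5 + \left(4 + Z\right)^{2}}$ ($X{\left(U,Z \right)} = \sqrt{5 + \left(Z + 4\right)^{2}} = \sqrt{5 + \left(4 + Z\right)^{2}}$)
$- 310 O + X{\left(-12,-19 \right)} = \left(-310\right) 7 + \sqrt{5 + \left(4 - 19\right)^{2}} = -2170 + \sqrt{5 + \left(-15\right)^{2}} = -2170 + \sqrt{5 + 225} = -2170 + \sqrt{230}$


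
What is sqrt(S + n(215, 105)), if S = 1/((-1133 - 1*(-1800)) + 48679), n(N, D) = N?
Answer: sqrt(523531008286)/49346 ≈ 14.663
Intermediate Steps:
S = 1/49346 (S = 1/((-1133 + 1800) + 48679) = 1/(667 + 48679) = 1/49346 ≈ 2.0265e-5)
sqrt(S + n(215, 105)) = sqrt(1/49346 + 215) = sqrt(10609391/49346) = sqrt(523531008286)/49346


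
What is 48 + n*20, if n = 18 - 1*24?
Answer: -72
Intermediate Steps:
n = -6 (n = 18 - 24 = -6)
48 + n*20 = 48 - 6*20 = 48 - 120 = -72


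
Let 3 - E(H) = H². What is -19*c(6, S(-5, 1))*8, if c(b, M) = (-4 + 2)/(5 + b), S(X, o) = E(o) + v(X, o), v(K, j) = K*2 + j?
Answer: 304/11 ≈ 27.636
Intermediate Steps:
E(H) = 3 - H²
v(K, j) = j + 2*K (v(K, j) = 2*K + j = j + 2*K)
S(X, o) = 3 + o - o² + 2*X (S(X, o) = (3 - o²) + (o + 2*X) = 3 + o - o² + 2*X)
c(b, M) = -2/(5 + b)
-19*c(6, S(-5, 1))*8 = -(-38)/(5 + 6)*8 = -(-38)/11*8 = -19*(-2/11)*8 = (38/11)*8 = 304/11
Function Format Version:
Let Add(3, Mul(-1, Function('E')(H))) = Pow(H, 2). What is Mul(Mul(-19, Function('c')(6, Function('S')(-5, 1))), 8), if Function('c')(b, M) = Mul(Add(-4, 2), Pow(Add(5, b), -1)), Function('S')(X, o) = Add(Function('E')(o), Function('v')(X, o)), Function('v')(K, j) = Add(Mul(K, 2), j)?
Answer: Rational(304, 11) ≈ 27.636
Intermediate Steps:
Function('E')(H) = Add(3, Mul(-1, Pow(H, 2)))
Function('v')(K, j) = Add(j, Mul(2, K)) (Function('v')(K, j) = Add(Mul(2, K), j) = Add(j, Mul(2, K)))
Function('S')(X, o) = Add(3, o, Mul(-1, Pow(o, 2)), Mul(2, X)) (Function('S')(X, o) = Add(Add(3, Mul(-1, Pow(o, 2))), Add(o, Mul(2, X))) = Add(3, o, Mul(-1, Pow(o, 2)), Mul(2, X)))
Function('c')(b, M) = Mul(-2, Pow(Add(5, b), -1))
Mul(Mul(-19, Function('c')(6, Function('S')(-5, 1))), 8) = Mul(Mul(-19, Mul(-2, Pow(Add(5, 6), -1))), 8) = Mul(Mul(-19, Mul(-2, Pow(11, -1))), 8) = Mul(Mul(-19, Mul(-2, Rational(1, 11))), 8) = Mul(Mul(-19, Rational(-2, 11)), 8) = Mul(Rational(38, 11), 8) = Rational(304, 11)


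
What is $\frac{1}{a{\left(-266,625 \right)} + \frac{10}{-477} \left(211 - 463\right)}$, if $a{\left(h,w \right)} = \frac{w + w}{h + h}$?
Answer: $\frac{14098}{41355} \approx 0.3409$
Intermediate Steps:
$a{\left(h,w \right)} = \frac{w}{h}$ ($a{\left(h,w \right)} = \frac{2 w}{2 h} = 2 w \frac{1}{2 h} = \frac{w}{h}$)
$\frac{1}{a{\left(-266,625 \right)} + \frac{10}{-477} \left(211 - 463\right)} = \frac{1}{\frac{625}{-266} + \frac{10}{-477} \left(211 - 463\right)} = \frac{1}{625 \left(- \frac{1}{266}\right) + 10 \left(- \frac{1}{477}\right) \left(-252\right)} = \frac{1}{- \frac{625}{266} - - \frac{280}{53}} = \frac{1}{- \frac{625}{266} + \frac{280}{53}} = \frac{1}{\frac{41355}{14098}} = \frac{14098}{41355}$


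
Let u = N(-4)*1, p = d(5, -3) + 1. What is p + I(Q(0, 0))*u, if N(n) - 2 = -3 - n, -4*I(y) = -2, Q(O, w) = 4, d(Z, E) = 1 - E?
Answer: 13/2 ≈ 6.5000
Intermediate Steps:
I(y) = ½ (I(y) = -¼*(-2) = ½)
N(n) = -1 - n (N(n) = 2 + (-3 - n) = -1 - n)
p = 5 (p = (1 - 1*(-3)) + 1 = (1 + 3) + 1 = 4 + 1 = 5)
u = 3 (u = (-1 - 1*(-4))*1 = (-1 + 4)*1 = 3*1 = 3)
p + I(Q(0, 0))*u = 5 + (½)*3 = 5 + 3/2 = 13/2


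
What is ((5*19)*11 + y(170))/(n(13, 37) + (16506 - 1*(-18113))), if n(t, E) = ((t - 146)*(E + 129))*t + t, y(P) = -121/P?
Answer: -177529/42904940 ≈ -0.0041377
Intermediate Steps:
n(t, E) = t + t*(-146 + t)*(129 + E) (n(t, E) = ((-146 + t)*(129 + E))*t + t = t*(-146 + t)*(129 + E) + t = t + t*(-146 + t)*(129 + E))
((5*19)*11 + y(170))/(n(13, 37) + (16506 - 1*(-18113))) = ((5*19)*11 - 121/170)/(13*(-18833 - 146*37 + 129*13 + 37*13) + (16506 - 1*(-18113))) = (95*11 - 121*1/170)/(13*(-18833 - 5402 + 1677 + 481) + (16506 + 18113)) = (1045 - 121/170)/(13*(-22077) + 34619) = 177529/(170*(-287001 + 34619)) = (177529/170)/(-252382) = (177529/170)*(-1/252382) = -177529/42904940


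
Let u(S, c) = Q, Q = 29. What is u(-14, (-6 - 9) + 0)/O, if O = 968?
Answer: 29/968 ≈ 0.029959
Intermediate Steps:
u(S, c) = 29
u(-14, (-6 - 9) + 0)/O = 29/968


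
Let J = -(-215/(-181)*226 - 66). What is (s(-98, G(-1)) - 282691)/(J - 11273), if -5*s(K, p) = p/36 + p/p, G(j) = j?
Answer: 1842015823/74774052 ≈ 24.634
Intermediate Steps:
J = -36644/181 (J = -(-215*(-1/181)*226 - 66) = -((215/181)*226 - 66) = -(48590/181 - 66) = -1*36644/181 = -36644/181 ≈ -202.45)
s(K, p) = -⅕ - p/180 (s(K, p) = -(p/36 + p/p)/5 = -(p*(1/36) + 1)/5 = -(p/36 + 1)/5 = -(1 + p/36)/5 = -⅕ - p/180)
(s(-98, G(-1)) - 282691)/(J - 11273) = ((-⅕ - 1/180*(-1)) - 282691)/(-36644/181 - 11273) = ((-⅕ + 1/180) - 282691)/(-2077057/181) = (-7/36 - 282691)*(-181/2077057) = -10176883/36*(-181/2077057) = 1842015823/74774052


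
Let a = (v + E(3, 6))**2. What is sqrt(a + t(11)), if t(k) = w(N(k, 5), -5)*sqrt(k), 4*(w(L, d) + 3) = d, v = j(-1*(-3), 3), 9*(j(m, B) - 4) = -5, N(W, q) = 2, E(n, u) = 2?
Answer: sqrt(9604 - 1377*sqrt(11))/18 ≈ 3.9429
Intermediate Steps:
j(m, B) = 31/9 (j(m, B) = 4 + (1/9)*(-5) = 4 - 5/9 = 31/9)
v = 31/9 ≈ 3.4444
w(L, d) = -3 + d/4
t(k) = -17*sqrt(k)/4 (t(k) = (-3 + (1/4)*(-5))*sqrt(k) = (-3 - 5/4)*sqrt(k) = -17*sqrt(k)/4)
a = 2401/81 (a = (31/9 + 2)**2 = (49/9)**2 = 2401/81 ≈ 29.642)
sqrt(a + t(11)) = sqrt(2401/81 - 17*sqrt(11)/4)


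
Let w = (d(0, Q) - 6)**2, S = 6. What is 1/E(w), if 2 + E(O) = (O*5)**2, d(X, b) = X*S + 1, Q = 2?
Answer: 1/15623 ≈ 6.4008e-5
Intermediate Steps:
d(X, b) = 1 + 6*X (d(X, b) = X*6 + 1 = 6*X + 1 = 1 + 6*X)
w = 25 (w = ((1 + 6*0) - 6)**2 = ((1 + 0) - 6)**2 = (1 - 6)**2 = (-5)**2 = 25)
E(O) = -2 + 25*O**2 (E(O) = -2 + (O*5)**2 = -2 + (5*O)**2 = -2 + 25*O**2)
1/E(w) = 1/(-2 + 25*25**2) = 1/(-2 + 25*625) = 1/(-2 + 15625) = 1/15623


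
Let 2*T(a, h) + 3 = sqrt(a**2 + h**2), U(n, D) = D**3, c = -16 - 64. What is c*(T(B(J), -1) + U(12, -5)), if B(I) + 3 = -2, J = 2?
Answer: 10120 - 40*sqrt(26) ≈ 9916.0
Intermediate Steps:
c = -80
B(I) = -5 (B(I) = -3 - 2 = -5)
T(a, h) = -3/2 + sqrt(a**2 + h**2)/2
c*(T(B(J), -1) + U(12, -5)) = -80*((-3/2 + sqrt((-5)**2 + (-1)**2)/2) + (-5)**3) = -80*((-3/2 + sqrt(25 + 1)/2) - 125) = -80*((-3/2 + sqrt(26)/2) - 125) = -80*(-253/2 + sqrt(26)/2) = 10120 - 40*sqrt(26)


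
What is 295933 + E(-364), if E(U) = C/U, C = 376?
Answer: 26929809/91 ≈ 2.9593e+5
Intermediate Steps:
E(U) = 376/U
295933 + E(-364) = 295933 + 376/(-364) = 295933 + 376*(-1/364) = 295933 - 94/91 = 26929809/91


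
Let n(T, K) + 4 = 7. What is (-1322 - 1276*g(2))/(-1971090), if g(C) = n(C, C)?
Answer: 515/197109 ≈ 0.0026128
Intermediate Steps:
n(T, K) = 3 (n(T, K) = -4 + 7 = 3)
g(C) = 3
(-1322 - 1276*g(2))/(-1971090) = (-1322 - 1276*3)/(-1971090) = (-1322 - 3828)*(-1/1971090) = -5150*(-1/1971090) = 515/197109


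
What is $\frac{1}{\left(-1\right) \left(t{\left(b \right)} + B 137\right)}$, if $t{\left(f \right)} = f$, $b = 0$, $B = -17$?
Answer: $\frac{1}{2329} \approx 0.00042937$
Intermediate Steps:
$\frac{1}{\left(-1\right) \left(t{\left(b \right)} + B 137\right)} = \frac{1}{\left(-1\right) \left(0 - 2329\right)} = \frac{1}{\left(-1\right) \left(-2329\right)} = \frac{1}{2329}$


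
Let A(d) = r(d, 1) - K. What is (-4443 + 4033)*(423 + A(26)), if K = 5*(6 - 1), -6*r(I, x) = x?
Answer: -489335/3 ≈ -1.6311e+5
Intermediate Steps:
r(I, x) = -x/6
K = 25 (K = 5*5 = 25)
A(d) = -151/6 (A(d) = -⅙*1 - 1*25 = -⅙ - 25 = -151/6)
(-4443 + 4033)*(423 + A(26)) = (-4443 + 4033)*(423 - 151/6) = -410*2387/6 = -489335/3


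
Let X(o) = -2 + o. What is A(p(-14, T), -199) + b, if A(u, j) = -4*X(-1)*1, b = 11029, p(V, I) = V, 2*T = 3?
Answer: 11041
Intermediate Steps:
T = 3/2 (T = (½)*3 = 3/2 ≈ 1.5000)
A(u, j) = 12 (A(u, j) = -4*(-2 - 1)*1 = -4*(-3)*1 = 12*1 = 12)
A(p(-14, T), -199) + b = 12 + 11029 = 11041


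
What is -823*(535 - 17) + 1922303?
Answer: 1495989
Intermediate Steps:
-823*(535 - 17) + 1922303 = -823*518 + 1922303 = -426314 + 1922303 = 1495989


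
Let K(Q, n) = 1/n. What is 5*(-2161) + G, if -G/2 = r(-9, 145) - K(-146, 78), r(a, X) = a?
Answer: -420692/39 ≈ -10787.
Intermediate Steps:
G = 703/39 (G = -2*(-9 - 1/78) = -2*(-703/78) = 703/39 ≈ 18.026)
5*(-2161) + G = 5*(-2161) + 703/39 = -10805 + 703/39 = -420692/39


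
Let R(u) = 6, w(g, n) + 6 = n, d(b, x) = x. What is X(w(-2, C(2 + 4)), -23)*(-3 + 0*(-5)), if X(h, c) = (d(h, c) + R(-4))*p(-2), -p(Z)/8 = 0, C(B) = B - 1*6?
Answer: 0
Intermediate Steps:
C(B) = -6 + B (C(B) = B - 6 = -6 + B)
p(Z) = 0 (p(Z) = -8*0 = 0)
w(g, n) = -6 + n
X(h, c) = 0 (X(h, c) = (c + 6)*0 = (6 + c)*0 = 0)
X(w(-2, C(2 + 4)), -23)*(-3 + 0*(-5)) = 0*(-3 + 0*(-5)) = 0*(-3 + 0) = 0*(-3) = 0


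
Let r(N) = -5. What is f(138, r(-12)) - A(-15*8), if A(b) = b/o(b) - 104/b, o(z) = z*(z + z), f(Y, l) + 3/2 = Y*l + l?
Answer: -55789/80 ≈ -697.36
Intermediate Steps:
f(Y, l) = -3/2 + l + Y*l (f(Y, l) = -3/2 + (Y*l + l) = -3/2 + (l + Y*l) = -3/2 + l + Y*l)
o(z) = 2*z² (o(z) = z*(2*z) = 2*z²)
A(b) = -207/(2*b) (A(b) = b/((2*b²)) - 104/b = b*(1/(2*b²)) - 104/b = 1/(2*b) - 104/b = -207/(2*b))
f(138, r(-12)) - A(-15*8) = (-3/2 - 5 + 138*(-5)) - (-207)/(2*((-15*8))) = (-3/2 - 5 - 690) - (-207)/(2*(-120)) = -1393/2 - (-207)*(-1)/(2*120) = -1393/2 - 1*69/80 = -1393/2 - 69/80 = -55789/80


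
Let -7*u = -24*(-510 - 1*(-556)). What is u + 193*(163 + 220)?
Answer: 518537/7 ≈ 74077.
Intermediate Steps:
u = 1104/7 (u = -(-24)*(-510 - 1*(-556))/7 = -(-24)*(-510 + 556)/7 = -(-24)*46/7 = -1/7*(-1104) = 1104/7 ≈ 157.71)
u + 193*(163 + 220) = 1104/7 + 193*(163 + 220) = 1104/7 + 193*383 = 1104/7 + 73919 = 518537/7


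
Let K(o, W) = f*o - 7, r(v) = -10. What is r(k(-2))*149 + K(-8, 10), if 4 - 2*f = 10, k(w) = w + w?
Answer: -1473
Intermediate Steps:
k(w) = 2*w
f = -3 (f = 2 - ½*10 = 2 - 5 = -3)
K(o, W) = -7 - 3*o (K(o, W) = -3*o - 7 = -7 - 3*o)
r(k(-2))*149 + K(-8, 10) = -10*149 + (-7 - 3*(-8)) = -1490 + (-7 + 24) = -1490 + 17 = -1473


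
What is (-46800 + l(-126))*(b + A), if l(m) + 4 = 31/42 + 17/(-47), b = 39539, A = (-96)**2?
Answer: -643498808645/282 ≈ -2.2819e+9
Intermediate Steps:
A = 9216
l(m) = -7153/1974 (l(m) = -4 + (31/42 + 17/(-47)) = -4 + (31*(1/42) + 17*(-1/47)) = -4 + (31/42 - 17/47) = -4 + 743/1974 = -7153/1974)
(-46800 + l(-126))*(b + A) = (-46800 - 7153/1974)*(39539 + 9216) = -92390353/1974*48755 = -643498808645/282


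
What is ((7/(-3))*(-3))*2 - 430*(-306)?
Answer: 131594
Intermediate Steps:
((7/(-3))*(-3))*2 - 430*(-306) = ((7*(-⅓))*(-3))*2 + 131580 = -7/3*(-3)*2 + 131580 = 7*2 + 131580 = 14 + 131580 = 131594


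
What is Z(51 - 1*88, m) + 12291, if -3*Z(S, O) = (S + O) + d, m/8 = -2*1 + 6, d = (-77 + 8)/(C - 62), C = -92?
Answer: 5679143/462 ≈ 12293.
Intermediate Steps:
d = 69/154 (d = (-77 + 8)/(-92 - 62) = -69/(-154) = -69*(-1/154) = 69/154 ≈ 0.44805)
m = 32 (m = 8*(-2*1 + 6) = 8*(-2 + 6) = 8*4 = 32)
Z(S, O) = -23/154 - O/3 - S/3 (Z(S, O) = -((S + O) + 69/154)/3 = -((O + S) + 69/154)/3 = -(69/154 + O + S)/3 = -23/154 - O/3 - S/3)
Z(51 - 1*88, m) + 12291 = (-23/154 - ⅓*32 - (51 - 1*88)/3) + 12291 = (-23/154 - 32/3 - (51 - 88)/3) + 12291 = (-23/154 - 32/3 - ⅓*(-37)) + 12291 = (-23/154 - 32/3 + 37/3) + 12291 = 701/462 + 12291 = 5679143/462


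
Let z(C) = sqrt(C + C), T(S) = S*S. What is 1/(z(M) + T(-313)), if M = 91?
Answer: 97969/9597924779 - sqrt(182)/9597924779 ≈ 1.0206e-5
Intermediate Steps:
T(S) = S**2
z(C) = sqrt(2)*sqrt(C) (z(C) = sqrt(2*C) = sqrt(2)*sqrt(C))
1/(z(M) + T(-313)) = 1/(sqrt(2)*sqrt(91) + (-313)**2) = 1/(sqrt(182) + 97969) = 1/(97969 + sqrt(182))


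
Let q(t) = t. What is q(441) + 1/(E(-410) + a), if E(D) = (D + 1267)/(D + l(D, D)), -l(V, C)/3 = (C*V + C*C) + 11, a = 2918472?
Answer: 1298684910983642/2944863741439 ≈ 441.00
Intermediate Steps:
l(V, C) = -33 - 3*C² - 3*C*V (l(V, C) = -3*((C*V + C*C) + 11) = -3*((C*V + C²) + 11) = -3*((C² + C*V) + 11) = -3*(11 + C² + C*V) = -33 - 3*C² - 3*C*V)
E(D) = (1267 + D)/(-33 + D - 6*D²) (E(D) = (D + 1267)/(D + (-33 - 3*D² - 3*D*D)) = (1267 + D)/(D + (-33 - 3*D² - 3*D²)) = (1267 + D)/(D + (-33 - 6*D²)) = (1267 + D)/(-33 + D - 6*D²))
q(441) + 1/(E(-410) + a) = 441 + 1/((-1267 - 1*(-410))/(33 - 1*(-410) + 6*(-410)²) + 2918472) = 441 + 1/((-1267 + 410)/(33 + 410 + 6*168100) + 2918472) = 441 + 1/(-857/(33 + 410 + 1008600) + 2918472) = 441 + 1/(-857/1009043 + 2918472) = 441 + 1/(2944863741439/1009043) = 441 + 1009043/2944863741439 = 1298684910983642/2944863741439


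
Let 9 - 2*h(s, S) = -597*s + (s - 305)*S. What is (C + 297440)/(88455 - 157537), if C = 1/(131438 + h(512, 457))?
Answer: -70485844001/16370706950 ≈ -4.3056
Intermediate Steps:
h(s, S) = 9/2 + 597*s/2 - S*(-305 + s)/2 (h(s, S) = 9/2 - (-597*s + (s - 305)*S)/2 = 9/2 - (-597*s + (-305 + s)*S)/2 = 9/2 - (-597*s + S*(-305 + s))/2 = 9/2 + (597*s/2 - S*(-305 + s)/2) = 9/2 + 597*s/2 - S*(-305 + s)/2)
C = 1/236975 (C = 1/(131438 + (9/2 + (305/2)*457 + (597/2)*512 - ½*457*512)) = 1/(131438 + (9/2 + 139385/2 + 152832 - 116992)) = 1/(131438 + 105537) = 1/236975 ≈ 4.2199e-6)
(C + 297440)/(88455 - 157537) = (1/236975 + 297440)/(88455 - 157537) = (70485844001/236975)/(-69082) = (70485844001/236975)*(-1/69082) = -70485844001/16370706950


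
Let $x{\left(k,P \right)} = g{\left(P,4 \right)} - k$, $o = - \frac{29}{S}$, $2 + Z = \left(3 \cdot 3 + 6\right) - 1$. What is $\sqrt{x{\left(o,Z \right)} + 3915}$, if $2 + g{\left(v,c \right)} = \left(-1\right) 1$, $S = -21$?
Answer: $\frac{\sqrt{1724583}}{21} \approx 62.535$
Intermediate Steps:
$g{\left(v,c \right)} = -3$ ($g{\left(v,c \right)} = -2 - 1 = -3$)
$Z = 12$ ($Z = -2 + \left(\left(3 \cdot 3 + 6\right) - 1\right) = -2 + \left(\left(9 + 6\right) - 1\right) = -2 + \left(15 - 1\right) = -2 + 14 = 12$)
$o = \frac{29}{21}$ ($o = - \frac{29}{-21} = \left(-29\right) \left(- \frac{1}{21}\right) = \frac{29}{21} \approx 1.381$)
$x{\left(k,P \right)} = -3 - k$
$\sqrt{x{\left(o,Z \right)} + 3915} = \sqrt{\left(-3 - \frac{29}{21}\right) + 3915} = \sqrt{- \frac{92}{21} + 3915} = \sqrt{\frac{82123}{21}} = \frac{\sqrt{1724583}}{21}$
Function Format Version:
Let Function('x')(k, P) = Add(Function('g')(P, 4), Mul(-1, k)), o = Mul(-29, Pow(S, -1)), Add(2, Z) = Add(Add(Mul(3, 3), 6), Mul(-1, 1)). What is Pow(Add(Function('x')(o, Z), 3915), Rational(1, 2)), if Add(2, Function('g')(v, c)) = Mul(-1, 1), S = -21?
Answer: Mul(Rational(1, 21), Pow(1724583, Rational(1, 2))) ≈ 62.535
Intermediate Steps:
Function('g')(v, c) = -3 (Function('g')(v, c) = Add(-2, Mul(-1, 1)) = Add(-2, -1) = -3)
Z = 12 (Z = Add(-2, Add(Add(Mul(3, 3), 6), Mul(-1, 1))) = Add(-2, Add(Add(9, 6), -1)) = Add(-2, Add(15, -1)) = Add(-2, 14) = 12)
o = Rational(29, 21) (o = Mul(-29, Pow(-21, -1)) = Mul(-29, Rational(-1, 21)) = Rational(29, 21) ≈ 1.3810)
Function('x')(k, P) = Add(-3, Mul(-1, k))
Pow(Add(Function('x')(o, Z), 3915), Rational(1, 2)) = Pow(Add(Add(-3, Mul(-1, Rational(29, 21))), 3915), Rational(1, 2)) = Pow(Add(Add(-3, Rational(-29, 21)), 3915), Rational(1, 2)) = Pow(Add(Rational(-92, 21), 3915), Rational(1, 2)) = Pow(Rational(82123, 21), Rational(1, 2)) = Mul(Rational(1, 21), Pow(1724583, Rational(1, 2)))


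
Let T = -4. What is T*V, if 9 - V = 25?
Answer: 64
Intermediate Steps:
V = -16 (V = 9 - 1*25 = 9 - 25 = -16)
T*V = -4*(-16) = 64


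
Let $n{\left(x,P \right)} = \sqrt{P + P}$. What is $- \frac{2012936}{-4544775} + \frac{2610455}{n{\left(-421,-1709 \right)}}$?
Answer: $\frac{2012936}{4544775} - \frac{2610455 i \sqrt{3418}}{3418} \approx 0.44291 - 44651.0 i$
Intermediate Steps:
$n{\left(x,P \right)} = \sqrt{2} \sqrt{P}$ ($n{\left(x,P \right)} = \sqrt{2 P} = \sqrt{2} \sqrt{P}$)
$- \frac{2012936}{-4544775} + \frac{2610455}{n{\left(-421,-1709 \right)}} = - \frac{2012936}{-4544775} + \frac{2610455}{\sqrt{2} \sqrt{-1709}} = \left(-2012936\right) \left(- \frac{1}{4544775}\right) + \frac{2610455}{\sqrt{2} i \sqrt{1709}} = \frac{2012936}{4544775} + \frac{2610455}{i \sqrt{3418}} = \frac{2012936}{4544775} + 2610455 \left(- \frac{i \sqrt{3418}}{3418}\right) = \frac{2012936}{4544775} - \frac{2610455 i \sqrt{3418}}{3418}$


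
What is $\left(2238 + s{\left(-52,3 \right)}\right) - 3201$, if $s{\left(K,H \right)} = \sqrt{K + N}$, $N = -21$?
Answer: $-963 + i \sqrt{73} \approx -963.0 + 8.544 i$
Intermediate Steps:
$s{\left(K,H \right)} = \sqrt{-21 + K}$ ($s{\left(K,H \right)} = \sqrt{K - 21} = \sqrt{-21 + K}$)
$\left(2238 + s{\left(-52,3 \right)}\right) - 3201 = \left(2238 + \sqrt{-21 - 52}\right) - 3201 = \left(2238 + \sqrt{-73}\right) - 3201 = \left(2238 + i \sqrt{73}\right) - 3201 = -963 + i \sqrt{73}$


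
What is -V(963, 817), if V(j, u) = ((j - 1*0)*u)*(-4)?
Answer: 3147084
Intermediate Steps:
V(j, u) = -4*j*u (V(j, u) = ((j + 0)*u)*(-4) = (j*u)*(-4) = -4*j*u)
-V(963, 817) = -(-4)*963*817 = -1*(-3147084) = 3147084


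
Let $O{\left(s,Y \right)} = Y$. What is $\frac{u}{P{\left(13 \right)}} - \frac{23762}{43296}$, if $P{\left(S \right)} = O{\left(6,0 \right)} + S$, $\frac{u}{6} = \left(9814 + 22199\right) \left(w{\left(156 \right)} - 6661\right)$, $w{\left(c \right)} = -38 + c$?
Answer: $- \frac{27206478185845}{281424} \approx -9.6674 \cdot 10^{7}$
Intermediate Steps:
$u = -1256766354$ ($u = 6 \left(9814 + 22199\right) \left(\left(-38 + 156\right) - 6661\right) = 6 \cdot 32013 \left(118 - 6661\right) = 6 \cdot 32013 \left(-6543\right) = 6 \left(-209461059\right) = -1256766354$)
$P{\left(S \right)} = S$ ($P{\left(S \right)} = 0 + S = S$)
$\frac{u}{P{\left(13 \right)}} - \frac{23762}{43296} = - \frac{1256766354}{13} - \frac{23762}{43296} = \left(-1256766354\right) \frac{1}{13} - \frac{11881}{21648} = - \frac{1256766354}{13} - \frac{11881}{21648} = - \frac{27206478185845}{281424}$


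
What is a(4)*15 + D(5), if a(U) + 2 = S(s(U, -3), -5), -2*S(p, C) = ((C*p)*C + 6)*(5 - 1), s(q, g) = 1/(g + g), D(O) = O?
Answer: -80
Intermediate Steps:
s(q, g) = 1/(2*g)
S(p, C) = -12 - 2*p*C² (S(p, C) = -((C*p)*C + 6)*(5 - 1)/2 = -(p*C² + 6)*4/2 = -(6 + p*C²)*4/2 = -(24 + 4*p*C²)/2 = -12 - 2*p*C²)
a(U) = -17/3 (a(U) = -2 + (-12 - 2*(½)/(-3)*(-5)²) = -2 + (-12 - 2*(½)*(-⅓)*25) = -2 + (-12 - 2*(-⅙)*25) = -2 + (-12 + 25/3) = -2 - 11/3 = -17/3)
a(4)*15 + D(5) = -17/3*15 + 5 = -85 + 5 = -80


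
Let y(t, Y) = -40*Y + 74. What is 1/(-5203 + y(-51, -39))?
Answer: -1/3569 ≈ -0.00028019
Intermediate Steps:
y(t, Y) = 74 - 40*Y
1/(-5203 + y(-51, -39)) = 1/(-5203 + (74 - 40*(-39))) = 1/(-5203 + (74 + 1560)) = 1/(-5203 + 1634) = 1/(-3569) = -1/3569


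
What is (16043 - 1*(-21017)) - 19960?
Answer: 17100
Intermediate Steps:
(16043 - 1*(-21017)) - 19960 = (16043 + 21017) - 19960 = 37060 - 19960 = 17100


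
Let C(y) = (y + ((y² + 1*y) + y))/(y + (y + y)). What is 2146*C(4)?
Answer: 15022/3 ≈ 5007.3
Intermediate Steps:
C(y) = (y² + 3*y)/(3*y) (C(y) = (y + ((y² + y) + y))/(y + 2*y) = (y + ((y + y²) + y))/((3*y)) = (y + (y² + 2*y))*(1/(3*y)) = (y² + 3*y)*(1/(3*y)) = (y² + 3*y)/(3*y))
2146*C(4) = 2146*(1 + (⅓)*4) = 2146*(1 + 4/3) = 2146*(7/3) = 15022/3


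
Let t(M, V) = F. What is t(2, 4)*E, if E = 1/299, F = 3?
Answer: 3/299 ≈ 0.010033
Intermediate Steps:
t(M, V) = 3
E = 1/299 ≈ 0.0033445
t(2, 4)*E = 3*(1/299) = 3/299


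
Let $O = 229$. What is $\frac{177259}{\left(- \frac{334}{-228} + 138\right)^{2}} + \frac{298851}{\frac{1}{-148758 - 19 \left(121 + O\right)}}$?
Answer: $- \frac{11739989361893243844}{252778201} \approx -4.6444 \cdot 10^{10}$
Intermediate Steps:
$\frac{177259}{\left(- \frac{334}{-228} + 138\right)^{2}} + \frac{298851}{\frac{1}{-148758 - 19 \left(121 + O\right)}} = \frac{177259}{\left(- \frac{334}{-228} + 138\right)^{2}} + \frac{298851}{\frac{1}{-148758 - 19 \left(121 + 229\right)}} = \frac{177259}{\left(\left(-334\right) \left(- \frac{1}{228}\right) + 138\right)^{2}} + \frac{298851}{\frac{1}{-148758 - 6650}} = \frac{177259}{\left(\frac{167}{114} + 138\right)^{2}} + \frac{298851}{\frac{1}{-148758 - 6650}} = \frac{177259}{\left(\frac{15899}{114}\right)^{2}} + \frac{298851}{\frac{1}{-155408}} = \frac{177259}{\frac{252778201}{12996}} + \frac{298851}{- \frac{1}{155408}} = 177259 \cdot \frac{12996}{252778201} + 298851 \left(-155408\right) = \frac{2303657964}{252778201} - 46443836208 = - \frac{11739989361893243844}{252778201}$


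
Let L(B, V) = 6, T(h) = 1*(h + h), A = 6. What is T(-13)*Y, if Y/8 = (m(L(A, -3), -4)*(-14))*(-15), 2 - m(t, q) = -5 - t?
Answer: -567840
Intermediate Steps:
T(h) = 2*h (T(h) = 1*(2*h) = 2*h)
m(t, q) = 7 + t (m(t, q) = 2 - (-5 - t) = 2 + (5 + t) = 7 + t)
Y = 21840 (Y = 8*(((7 + 6)*(-14))*(-15)) = 8*((13*(-14))*(-15)) = 8*(-182*(-15)) = 8*2730 = 21840)
T(-13)*Y = (2*(-13))*21840 = -26*21840 = -567840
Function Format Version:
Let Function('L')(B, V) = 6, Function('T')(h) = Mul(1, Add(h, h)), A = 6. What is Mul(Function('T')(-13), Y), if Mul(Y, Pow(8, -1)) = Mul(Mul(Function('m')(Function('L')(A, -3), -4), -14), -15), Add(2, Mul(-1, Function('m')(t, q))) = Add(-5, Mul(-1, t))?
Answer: -567840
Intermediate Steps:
Function('T')(h) = Mul(2, h) (Function('T')(h) = Mul(1, Mul(2, h)) = Mul(2, h))
Function('m')(t, q) = Add(7, t) (Function('m')(t, q) = Add(2, Mul(-1, Add(-5, Mul(-1, t)))) = Add(2, Add(5, t)) = Add(7, t))
Y = 21840 (Y = Mul(8, Mul(Mul(Add(7, 6), -14), -15)) = Mul(8, Mul(Mul(13, -14), -15)) = Mul(8, Mul(-182, -15)) = Mul(8, 2730) = 21840)
Mul(Function('T')(-13), Y) = Mul(Mul(2, -13), 21840) = Mul(-26, 21840) = -567840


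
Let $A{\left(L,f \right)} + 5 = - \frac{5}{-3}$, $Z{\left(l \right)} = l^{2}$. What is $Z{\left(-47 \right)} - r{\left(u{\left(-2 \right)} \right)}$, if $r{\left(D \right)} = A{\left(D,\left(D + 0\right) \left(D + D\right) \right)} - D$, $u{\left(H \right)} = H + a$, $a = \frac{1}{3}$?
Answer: $\frac{6632}{3} \approx 2210.7$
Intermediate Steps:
$a = \frac{1}{3} \approx 0.33333$
$u{\left(H \right)} = \frac{1}{3} + H$ ($u{\left(H \right)} = H + \frac{1}{3} = \frac{1}{3} + H$)
$A{\left(L,f \right)} = - \frac{10}{3}$ ($A{\left(L,f \right)} = -5 - \frac{5}{-3} = -5 - - \frac{5}{3} = -5 + \frac{5}{3} = - \frac{10}{3}$)
$r{\left(D \right)} = - \frac{10}{3} - D$
$Z{\left(-47 \right)} - r{\left(u{\left(-2 \right)} \right)} = \left(-47\right)^{2} - \left(- \frac{10}{3} - \left(\frac{1}{3} - 2\right)\right) = 2209 - \left(- \frac{10}{3} - - \frac{5}{3}\right) = 2209 - \left(- \frac{10}{3} + \frac{5}{3}\right) = 2209 - - \frac{5}{3} = 2209 + \frac{5}{3} = \frac{6632}{3}$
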